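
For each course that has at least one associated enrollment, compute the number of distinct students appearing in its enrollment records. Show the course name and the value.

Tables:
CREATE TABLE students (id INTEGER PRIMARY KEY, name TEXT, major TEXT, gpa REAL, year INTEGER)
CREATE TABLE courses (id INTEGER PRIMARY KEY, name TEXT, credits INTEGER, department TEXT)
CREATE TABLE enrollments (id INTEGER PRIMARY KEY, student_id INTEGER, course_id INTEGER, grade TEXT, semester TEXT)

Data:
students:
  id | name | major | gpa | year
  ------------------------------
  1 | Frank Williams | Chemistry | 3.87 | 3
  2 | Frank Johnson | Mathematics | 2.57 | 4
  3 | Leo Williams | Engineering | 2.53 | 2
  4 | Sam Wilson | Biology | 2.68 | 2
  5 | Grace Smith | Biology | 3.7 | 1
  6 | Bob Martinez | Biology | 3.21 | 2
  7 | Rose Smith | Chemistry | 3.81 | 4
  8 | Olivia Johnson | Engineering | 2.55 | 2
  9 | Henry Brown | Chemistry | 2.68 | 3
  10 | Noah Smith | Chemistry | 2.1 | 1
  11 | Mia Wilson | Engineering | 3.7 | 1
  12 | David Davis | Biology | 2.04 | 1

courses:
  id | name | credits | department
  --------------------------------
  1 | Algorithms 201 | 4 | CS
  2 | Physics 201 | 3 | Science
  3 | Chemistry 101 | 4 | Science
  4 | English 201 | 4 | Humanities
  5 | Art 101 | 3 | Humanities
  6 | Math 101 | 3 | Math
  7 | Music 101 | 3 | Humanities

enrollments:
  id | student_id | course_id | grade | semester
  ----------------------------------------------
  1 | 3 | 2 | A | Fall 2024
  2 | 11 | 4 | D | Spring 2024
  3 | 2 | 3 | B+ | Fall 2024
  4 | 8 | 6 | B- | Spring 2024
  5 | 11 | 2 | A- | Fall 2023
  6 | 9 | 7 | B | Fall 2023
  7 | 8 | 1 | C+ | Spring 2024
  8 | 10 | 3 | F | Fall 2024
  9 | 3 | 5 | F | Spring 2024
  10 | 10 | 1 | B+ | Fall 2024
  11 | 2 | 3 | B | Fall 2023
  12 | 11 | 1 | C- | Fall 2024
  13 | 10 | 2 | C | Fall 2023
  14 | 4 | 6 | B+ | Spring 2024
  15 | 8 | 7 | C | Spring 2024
SELECT p.name, COUNT(DISTINCT c.student_id) AS distinct_student_count FROM enrollments c JOIN courses p ON c.course_id = p.id GROUP BY p.id, p.name

Execution result:
name | distinct_student_count
Algorithms 201 | 3
Physics 201 | 3
Chemistry 101 | 2
English 201 | 1
Art 101 | 1
Math 101 | 2
Music 101 | 2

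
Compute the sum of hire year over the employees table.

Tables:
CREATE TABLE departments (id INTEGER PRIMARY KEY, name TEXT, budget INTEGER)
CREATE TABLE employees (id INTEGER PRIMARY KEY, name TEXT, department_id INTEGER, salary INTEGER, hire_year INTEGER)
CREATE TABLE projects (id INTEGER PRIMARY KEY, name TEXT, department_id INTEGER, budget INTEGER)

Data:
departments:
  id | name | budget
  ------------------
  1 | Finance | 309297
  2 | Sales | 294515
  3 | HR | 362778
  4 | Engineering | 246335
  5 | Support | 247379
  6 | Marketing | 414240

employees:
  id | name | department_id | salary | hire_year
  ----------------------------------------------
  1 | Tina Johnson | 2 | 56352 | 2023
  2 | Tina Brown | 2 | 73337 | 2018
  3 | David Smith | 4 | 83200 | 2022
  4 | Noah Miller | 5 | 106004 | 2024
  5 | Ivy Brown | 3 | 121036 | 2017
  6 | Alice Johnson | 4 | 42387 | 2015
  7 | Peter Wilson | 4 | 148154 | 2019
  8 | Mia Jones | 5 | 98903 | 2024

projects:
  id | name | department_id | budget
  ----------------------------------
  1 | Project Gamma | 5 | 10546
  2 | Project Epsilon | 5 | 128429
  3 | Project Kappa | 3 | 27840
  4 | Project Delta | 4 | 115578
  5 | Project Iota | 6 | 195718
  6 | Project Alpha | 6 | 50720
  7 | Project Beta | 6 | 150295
SELECT SUM(hire_year) FROM employees

Execution result:
16162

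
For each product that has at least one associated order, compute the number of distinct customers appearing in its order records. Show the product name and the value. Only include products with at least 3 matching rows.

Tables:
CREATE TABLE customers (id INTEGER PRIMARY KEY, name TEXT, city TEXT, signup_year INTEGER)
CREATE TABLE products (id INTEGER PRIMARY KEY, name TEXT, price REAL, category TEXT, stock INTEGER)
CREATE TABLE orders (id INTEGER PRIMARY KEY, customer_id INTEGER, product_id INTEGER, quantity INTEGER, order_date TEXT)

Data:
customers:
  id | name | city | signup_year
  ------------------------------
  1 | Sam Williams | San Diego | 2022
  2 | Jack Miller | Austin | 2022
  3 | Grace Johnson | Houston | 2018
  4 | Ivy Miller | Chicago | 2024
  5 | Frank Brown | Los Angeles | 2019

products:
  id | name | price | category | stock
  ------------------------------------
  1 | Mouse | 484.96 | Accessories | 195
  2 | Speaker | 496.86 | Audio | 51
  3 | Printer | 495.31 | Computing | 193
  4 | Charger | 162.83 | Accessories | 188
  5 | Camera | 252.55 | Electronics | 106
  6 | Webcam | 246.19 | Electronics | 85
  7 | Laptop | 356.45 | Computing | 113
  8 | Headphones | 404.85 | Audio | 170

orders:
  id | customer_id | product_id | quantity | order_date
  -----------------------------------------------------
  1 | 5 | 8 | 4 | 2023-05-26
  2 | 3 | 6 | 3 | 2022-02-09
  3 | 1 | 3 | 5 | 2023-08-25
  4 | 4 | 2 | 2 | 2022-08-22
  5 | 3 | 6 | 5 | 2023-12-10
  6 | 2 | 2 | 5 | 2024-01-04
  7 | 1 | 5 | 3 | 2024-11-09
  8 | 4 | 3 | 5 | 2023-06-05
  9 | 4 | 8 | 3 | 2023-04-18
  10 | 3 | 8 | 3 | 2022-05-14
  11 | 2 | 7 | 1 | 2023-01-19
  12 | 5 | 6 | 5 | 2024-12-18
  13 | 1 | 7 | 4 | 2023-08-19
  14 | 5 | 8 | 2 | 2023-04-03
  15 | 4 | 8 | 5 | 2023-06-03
SELECT p.name, COUNT(DISTINCT c.customer_id) AS distinct_customer_count FROM orders c JOIN products p ON c.product_id = p.id GROUP BY p.id, p.name HAVING COUNT(*) >= 3

Execution result:
name | distinct_customer_count
Webcam | 2
Headphones | 3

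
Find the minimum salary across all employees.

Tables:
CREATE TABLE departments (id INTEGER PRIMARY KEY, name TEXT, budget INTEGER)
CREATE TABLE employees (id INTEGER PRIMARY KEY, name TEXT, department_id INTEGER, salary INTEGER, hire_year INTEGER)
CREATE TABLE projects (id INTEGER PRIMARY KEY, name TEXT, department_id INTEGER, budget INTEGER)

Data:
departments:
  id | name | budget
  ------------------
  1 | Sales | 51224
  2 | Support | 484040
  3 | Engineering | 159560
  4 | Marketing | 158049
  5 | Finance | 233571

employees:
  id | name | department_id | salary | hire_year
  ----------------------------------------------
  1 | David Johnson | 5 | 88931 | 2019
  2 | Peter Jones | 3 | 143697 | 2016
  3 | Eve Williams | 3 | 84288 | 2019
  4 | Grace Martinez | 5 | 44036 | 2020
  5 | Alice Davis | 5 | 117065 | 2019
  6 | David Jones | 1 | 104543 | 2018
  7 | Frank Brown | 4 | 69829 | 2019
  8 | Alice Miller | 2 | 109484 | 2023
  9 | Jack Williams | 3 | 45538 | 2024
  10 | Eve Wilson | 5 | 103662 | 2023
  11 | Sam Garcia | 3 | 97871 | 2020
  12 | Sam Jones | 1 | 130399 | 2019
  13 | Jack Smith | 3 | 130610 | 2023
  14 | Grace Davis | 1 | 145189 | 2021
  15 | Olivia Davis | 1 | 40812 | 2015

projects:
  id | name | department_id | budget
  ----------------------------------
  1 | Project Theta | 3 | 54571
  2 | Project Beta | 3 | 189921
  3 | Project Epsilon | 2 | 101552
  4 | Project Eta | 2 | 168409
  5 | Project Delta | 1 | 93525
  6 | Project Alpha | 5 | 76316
SELECT MIN(salary) FROM employees

Execution result:
40812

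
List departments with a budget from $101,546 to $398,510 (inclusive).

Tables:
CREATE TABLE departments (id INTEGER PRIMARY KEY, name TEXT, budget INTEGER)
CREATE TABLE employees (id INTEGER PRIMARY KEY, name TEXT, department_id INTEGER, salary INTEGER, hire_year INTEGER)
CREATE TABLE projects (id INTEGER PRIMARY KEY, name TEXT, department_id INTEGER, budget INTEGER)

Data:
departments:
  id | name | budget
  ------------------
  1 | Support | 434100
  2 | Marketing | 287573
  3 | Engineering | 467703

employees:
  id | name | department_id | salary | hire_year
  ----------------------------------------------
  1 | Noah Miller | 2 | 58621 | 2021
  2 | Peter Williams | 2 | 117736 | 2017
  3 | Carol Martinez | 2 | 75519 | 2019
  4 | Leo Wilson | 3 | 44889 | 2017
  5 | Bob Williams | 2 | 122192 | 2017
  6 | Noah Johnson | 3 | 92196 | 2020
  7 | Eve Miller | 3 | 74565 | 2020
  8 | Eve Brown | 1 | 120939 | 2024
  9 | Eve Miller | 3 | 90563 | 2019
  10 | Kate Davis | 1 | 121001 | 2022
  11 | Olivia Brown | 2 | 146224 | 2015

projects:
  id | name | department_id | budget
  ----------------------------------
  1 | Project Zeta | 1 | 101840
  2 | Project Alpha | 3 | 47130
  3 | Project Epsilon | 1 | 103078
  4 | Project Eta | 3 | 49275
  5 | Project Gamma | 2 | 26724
SELECT name, budget FROM departments WHERE budget BETWEEN 101546 AND 398510

Execution result:
name | budget
Marketing | 287573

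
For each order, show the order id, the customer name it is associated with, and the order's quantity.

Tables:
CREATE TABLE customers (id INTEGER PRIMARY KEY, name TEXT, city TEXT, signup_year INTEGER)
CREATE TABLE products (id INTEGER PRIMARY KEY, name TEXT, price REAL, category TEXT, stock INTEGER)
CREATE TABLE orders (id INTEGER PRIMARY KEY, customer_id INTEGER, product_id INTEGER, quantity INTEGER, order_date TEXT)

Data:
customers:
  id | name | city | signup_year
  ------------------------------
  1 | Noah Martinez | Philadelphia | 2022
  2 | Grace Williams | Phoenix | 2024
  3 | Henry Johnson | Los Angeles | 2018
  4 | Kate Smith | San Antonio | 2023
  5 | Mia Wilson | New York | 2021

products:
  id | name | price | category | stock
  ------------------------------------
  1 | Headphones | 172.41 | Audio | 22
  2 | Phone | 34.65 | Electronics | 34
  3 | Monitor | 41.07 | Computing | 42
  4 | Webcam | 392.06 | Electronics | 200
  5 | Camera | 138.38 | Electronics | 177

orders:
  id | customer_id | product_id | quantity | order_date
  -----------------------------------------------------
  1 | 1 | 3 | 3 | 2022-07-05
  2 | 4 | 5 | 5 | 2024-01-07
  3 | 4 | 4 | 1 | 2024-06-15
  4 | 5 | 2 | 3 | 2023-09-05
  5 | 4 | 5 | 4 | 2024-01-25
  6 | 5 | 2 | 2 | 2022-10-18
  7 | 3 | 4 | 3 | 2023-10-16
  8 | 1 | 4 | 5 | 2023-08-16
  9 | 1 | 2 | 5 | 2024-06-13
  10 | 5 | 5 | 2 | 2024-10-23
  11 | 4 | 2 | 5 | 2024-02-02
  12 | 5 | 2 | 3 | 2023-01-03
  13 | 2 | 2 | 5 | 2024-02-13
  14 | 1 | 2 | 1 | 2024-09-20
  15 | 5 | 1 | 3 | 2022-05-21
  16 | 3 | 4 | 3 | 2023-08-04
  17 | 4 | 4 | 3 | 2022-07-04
SELECT c.id, p.name AS customer, c.quantity FROM orders c JOIN customers p ON c.customer_id = p.id

Execution result:
id | customer | quantity
1 | Noah Martinez | 3
2 | Kate Smith | 5
3 | Kate Smith | 1
4 | Mia Wilson | 3
5 | Kate Smith | 4
6 | Mia Wilson | 2
7 | Henry Johnson | 3
8 | Noah Martinez | 5
9 | Noah Martinez | 5
10 | Mia Wilson | 2
11 | Kate Smith | 5
12 | Mia Wilson | 3
13 | Grace Williams | 5
14 | Noah Martinez | 1
15 | Mia Wilson | 3
16 | Henry Johnson | 3
17 | Kate Smith | 3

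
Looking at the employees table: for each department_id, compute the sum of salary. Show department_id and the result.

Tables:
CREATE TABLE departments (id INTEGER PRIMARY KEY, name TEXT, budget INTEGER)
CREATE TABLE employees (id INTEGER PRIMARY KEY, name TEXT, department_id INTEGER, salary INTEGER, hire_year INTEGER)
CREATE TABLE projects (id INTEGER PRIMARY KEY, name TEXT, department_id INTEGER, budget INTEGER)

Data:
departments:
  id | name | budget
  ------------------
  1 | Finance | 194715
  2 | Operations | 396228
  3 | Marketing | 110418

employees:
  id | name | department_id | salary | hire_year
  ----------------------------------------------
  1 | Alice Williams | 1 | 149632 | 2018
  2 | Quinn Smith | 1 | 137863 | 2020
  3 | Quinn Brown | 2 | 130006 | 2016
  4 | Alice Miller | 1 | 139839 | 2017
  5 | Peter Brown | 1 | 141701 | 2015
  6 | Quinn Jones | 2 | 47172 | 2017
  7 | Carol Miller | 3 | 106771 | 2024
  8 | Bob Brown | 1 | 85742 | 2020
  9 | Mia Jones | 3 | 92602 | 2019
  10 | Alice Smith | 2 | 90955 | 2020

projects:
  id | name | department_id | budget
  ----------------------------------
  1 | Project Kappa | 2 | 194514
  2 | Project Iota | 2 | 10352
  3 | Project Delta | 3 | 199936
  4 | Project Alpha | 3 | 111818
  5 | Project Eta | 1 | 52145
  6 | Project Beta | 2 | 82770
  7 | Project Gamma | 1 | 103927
SELECT department_id, SUM(salary) AS sum_salary FROM employees GROUP BY department_id

Execution result:
department_id | sum_salary
1 | 654777
2 | 268133
3 | 199373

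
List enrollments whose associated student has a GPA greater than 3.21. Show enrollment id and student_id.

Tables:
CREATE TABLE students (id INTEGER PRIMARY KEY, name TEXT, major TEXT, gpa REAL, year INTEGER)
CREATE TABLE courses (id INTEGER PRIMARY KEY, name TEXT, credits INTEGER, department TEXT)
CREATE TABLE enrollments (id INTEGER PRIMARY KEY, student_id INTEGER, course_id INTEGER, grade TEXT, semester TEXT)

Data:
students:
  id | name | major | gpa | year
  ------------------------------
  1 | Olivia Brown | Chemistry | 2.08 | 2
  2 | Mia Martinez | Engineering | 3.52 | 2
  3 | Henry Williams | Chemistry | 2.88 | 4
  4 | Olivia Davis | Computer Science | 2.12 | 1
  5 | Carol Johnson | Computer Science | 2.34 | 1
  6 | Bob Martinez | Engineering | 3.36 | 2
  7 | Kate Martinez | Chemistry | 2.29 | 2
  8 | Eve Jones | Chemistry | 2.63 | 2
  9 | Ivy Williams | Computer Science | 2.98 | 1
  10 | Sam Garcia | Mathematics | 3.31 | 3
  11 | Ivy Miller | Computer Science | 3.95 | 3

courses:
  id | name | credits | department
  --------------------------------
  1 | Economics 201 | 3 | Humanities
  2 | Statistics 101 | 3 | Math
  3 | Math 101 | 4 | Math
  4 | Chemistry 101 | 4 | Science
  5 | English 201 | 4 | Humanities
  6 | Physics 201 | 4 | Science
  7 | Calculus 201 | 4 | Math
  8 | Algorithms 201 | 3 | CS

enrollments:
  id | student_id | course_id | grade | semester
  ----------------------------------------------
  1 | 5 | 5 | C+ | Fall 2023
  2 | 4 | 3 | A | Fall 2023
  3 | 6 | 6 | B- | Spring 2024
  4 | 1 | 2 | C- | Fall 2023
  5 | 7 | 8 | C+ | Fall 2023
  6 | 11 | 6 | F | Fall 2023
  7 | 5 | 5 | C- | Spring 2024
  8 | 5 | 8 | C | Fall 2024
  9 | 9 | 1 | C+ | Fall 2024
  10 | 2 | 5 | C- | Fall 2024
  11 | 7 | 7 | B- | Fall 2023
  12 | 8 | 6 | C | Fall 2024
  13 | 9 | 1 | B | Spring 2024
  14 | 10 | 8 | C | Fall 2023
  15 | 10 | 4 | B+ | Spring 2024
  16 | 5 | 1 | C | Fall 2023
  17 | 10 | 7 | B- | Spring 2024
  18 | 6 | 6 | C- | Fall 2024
SELECT id, student_id FROM enrollments WHERE student_id IN (SELECT id FROM students WHERE gpa > 3.21)

Execution result:
id | student_id
3 | 6
6 | 11
10 | 2
14 | 10
15 | 10
17 | 10
18 | 6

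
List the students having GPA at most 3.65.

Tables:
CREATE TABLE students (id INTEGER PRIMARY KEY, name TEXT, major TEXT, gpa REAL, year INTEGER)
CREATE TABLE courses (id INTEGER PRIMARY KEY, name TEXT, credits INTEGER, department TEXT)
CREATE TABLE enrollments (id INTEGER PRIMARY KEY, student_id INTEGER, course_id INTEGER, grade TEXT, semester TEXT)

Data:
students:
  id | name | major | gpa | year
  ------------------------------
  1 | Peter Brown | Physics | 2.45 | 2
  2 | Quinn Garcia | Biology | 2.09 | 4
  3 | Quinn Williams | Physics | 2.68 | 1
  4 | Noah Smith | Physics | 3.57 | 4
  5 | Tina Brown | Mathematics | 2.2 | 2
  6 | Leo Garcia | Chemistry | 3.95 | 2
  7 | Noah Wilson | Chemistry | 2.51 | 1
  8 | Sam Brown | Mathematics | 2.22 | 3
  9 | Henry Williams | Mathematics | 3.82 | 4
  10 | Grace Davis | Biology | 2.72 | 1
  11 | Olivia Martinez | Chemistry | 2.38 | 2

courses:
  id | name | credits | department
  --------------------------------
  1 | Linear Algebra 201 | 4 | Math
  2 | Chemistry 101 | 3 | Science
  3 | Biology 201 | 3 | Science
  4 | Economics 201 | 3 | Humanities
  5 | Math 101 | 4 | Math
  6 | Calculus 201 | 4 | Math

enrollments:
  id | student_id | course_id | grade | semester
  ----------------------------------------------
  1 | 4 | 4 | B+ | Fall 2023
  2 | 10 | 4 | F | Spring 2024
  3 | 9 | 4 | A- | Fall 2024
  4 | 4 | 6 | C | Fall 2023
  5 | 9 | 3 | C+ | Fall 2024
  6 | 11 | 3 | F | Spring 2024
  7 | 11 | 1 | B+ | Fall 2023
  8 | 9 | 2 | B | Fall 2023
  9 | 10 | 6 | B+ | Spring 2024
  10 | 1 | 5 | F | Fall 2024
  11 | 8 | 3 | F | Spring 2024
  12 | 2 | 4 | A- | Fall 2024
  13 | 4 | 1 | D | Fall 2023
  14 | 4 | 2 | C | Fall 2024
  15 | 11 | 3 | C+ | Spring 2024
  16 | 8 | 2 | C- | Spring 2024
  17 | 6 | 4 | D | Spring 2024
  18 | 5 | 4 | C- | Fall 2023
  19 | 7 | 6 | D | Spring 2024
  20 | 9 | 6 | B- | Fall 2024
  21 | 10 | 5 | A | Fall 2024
SELECT name, gpa FROM students WHERE gpa <= 3.65

Execution result:
name | gpa
Peter Brown | 2.45
Quinn Garcia | 2.09
Quinn Williams | 2.68
Noah Smith | 3.57
Tina Brown | 2.20
Noah Wilson | 2.51
Sam Brown | 2.22
Grace Davis | 2.72
Olivia Martinez | 2.38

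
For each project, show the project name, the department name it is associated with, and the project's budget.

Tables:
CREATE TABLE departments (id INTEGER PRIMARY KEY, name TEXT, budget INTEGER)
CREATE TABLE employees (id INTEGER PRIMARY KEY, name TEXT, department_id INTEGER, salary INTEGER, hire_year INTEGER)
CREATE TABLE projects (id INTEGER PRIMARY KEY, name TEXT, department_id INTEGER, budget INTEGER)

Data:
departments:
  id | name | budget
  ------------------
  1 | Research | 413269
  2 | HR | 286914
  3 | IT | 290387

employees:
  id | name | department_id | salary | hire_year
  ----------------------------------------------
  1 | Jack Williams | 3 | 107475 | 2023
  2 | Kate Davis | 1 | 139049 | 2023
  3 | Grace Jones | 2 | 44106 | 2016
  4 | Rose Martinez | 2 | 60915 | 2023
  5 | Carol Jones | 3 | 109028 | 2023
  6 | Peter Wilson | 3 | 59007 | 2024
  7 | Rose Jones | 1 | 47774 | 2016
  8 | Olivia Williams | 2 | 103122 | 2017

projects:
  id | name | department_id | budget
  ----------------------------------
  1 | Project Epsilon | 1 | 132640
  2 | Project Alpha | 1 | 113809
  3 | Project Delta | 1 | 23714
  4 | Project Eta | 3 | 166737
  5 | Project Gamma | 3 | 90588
SELECT c.name, p.name AS department, c.budget FROM projects c JOIN departments p ON c.department_id = p.id

Execution result:
name | department | budget
Project Epsilon | Research | 132640
Project Alpha | Research | 113809
Project Delta | Research | 23714
Project Eta | IT | 166737
Project Gamma | IT | 90588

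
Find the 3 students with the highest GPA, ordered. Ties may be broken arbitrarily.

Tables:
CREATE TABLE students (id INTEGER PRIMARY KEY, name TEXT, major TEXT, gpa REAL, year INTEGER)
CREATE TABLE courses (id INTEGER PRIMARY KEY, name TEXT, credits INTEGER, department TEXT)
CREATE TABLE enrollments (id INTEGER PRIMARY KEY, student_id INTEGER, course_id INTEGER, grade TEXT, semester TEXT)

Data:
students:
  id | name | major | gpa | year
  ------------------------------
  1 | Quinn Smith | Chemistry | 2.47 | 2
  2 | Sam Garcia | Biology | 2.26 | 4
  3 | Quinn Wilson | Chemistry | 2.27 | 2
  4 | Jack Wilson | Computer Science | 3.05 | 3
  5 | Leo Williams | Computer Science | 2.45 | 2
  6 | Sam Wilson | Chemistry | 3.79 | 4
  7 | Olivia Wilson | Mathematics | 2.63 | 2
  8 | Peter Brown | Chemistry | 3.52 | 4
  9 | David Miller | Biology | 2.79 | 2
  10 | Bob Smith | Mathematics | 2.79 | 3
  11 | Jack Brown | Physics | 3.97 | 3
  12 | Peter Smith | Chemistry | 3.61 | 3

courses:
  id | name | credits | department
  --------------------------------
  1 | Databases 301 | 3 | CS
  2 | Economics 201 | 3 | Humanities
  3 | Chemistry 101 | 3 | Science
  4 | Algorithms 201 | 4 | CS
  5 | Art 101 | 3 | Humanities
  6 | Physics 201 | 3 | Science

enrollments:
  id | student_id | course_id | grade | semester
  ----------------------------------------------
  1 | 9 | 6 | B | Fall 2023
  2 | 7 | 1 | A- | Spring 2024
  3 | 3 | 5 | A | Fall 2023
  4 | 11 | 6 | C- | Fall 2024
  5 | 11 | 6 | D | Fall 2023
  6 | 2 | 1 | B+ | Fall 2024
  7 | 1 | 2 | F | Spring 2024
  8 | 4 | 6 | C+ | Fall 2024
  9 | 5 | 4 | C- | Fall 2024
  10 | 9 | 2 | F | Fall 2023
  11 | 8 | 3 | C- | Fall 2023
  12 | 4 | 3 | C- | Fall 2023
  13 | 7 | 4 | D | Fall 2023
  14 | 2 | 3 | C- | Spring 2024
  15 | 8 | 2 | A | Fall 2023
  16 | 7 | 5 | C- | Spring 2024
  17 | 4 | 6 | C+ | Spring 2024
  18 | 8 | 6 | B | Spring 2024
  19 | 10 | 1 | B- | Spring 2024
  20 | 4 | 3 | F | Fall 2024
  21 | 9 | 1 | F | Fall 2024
SELECT name, gpa FROM students ORDER BY gpa DESC LIMIT 3

Execution result:
name | gpa
Jack Brown | 3.97
Sam Wilson | 3.79
Peter Smith | 3.61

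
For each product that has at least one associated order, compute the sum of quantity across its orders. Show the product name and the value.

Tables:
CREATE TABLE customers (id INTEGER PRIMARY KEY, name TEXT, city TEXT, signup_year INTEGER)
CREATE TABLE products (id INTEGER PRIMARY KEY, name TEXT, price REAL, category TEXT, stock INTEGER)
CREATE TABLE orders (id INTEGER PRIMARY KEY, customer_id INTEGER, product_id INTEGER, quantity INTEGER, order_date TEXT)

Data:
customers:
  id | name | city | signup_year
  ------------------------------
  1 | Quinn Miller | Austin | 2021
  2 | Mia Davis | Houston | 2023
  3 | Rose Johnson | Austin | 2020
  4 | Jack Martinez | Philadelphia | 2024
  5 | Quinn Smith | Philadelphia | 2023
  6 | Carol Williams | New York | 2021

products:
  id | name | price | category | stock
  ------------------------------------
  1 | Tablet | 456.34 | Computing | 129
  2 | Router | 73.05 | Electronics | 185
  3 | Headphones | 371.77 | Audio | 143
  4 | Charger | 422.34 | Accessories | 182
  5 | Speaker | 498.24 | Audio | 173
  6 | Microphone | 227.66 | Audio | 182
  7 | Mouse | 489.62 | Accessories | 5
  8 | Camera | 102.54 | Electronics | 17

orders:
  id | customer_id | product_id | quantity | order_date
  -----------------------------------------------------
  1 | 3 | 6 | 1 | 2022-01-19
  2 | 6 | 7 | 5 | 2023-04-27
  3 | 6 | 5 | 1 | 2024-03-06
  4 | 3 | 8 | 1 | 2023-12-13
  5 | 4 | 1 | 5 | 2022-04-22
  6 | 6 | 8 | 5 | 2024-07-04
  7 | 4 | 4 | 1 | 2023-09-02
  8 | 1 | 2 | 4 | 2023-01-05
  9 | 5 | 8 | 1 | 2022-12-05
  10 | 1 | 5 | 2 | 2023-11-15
SELECT p.name, SUM(c.quantity) AS sum_quantity FROM orders c JOIN products p ON c.product_id = p.id GROUP BY p.id, p.name

Execution result:
name | sum_quantity
Tablet | 5
Router | 4
Charger | 1
Speaker | 3
Microphone | 1
Mouse | 5
Camera | 7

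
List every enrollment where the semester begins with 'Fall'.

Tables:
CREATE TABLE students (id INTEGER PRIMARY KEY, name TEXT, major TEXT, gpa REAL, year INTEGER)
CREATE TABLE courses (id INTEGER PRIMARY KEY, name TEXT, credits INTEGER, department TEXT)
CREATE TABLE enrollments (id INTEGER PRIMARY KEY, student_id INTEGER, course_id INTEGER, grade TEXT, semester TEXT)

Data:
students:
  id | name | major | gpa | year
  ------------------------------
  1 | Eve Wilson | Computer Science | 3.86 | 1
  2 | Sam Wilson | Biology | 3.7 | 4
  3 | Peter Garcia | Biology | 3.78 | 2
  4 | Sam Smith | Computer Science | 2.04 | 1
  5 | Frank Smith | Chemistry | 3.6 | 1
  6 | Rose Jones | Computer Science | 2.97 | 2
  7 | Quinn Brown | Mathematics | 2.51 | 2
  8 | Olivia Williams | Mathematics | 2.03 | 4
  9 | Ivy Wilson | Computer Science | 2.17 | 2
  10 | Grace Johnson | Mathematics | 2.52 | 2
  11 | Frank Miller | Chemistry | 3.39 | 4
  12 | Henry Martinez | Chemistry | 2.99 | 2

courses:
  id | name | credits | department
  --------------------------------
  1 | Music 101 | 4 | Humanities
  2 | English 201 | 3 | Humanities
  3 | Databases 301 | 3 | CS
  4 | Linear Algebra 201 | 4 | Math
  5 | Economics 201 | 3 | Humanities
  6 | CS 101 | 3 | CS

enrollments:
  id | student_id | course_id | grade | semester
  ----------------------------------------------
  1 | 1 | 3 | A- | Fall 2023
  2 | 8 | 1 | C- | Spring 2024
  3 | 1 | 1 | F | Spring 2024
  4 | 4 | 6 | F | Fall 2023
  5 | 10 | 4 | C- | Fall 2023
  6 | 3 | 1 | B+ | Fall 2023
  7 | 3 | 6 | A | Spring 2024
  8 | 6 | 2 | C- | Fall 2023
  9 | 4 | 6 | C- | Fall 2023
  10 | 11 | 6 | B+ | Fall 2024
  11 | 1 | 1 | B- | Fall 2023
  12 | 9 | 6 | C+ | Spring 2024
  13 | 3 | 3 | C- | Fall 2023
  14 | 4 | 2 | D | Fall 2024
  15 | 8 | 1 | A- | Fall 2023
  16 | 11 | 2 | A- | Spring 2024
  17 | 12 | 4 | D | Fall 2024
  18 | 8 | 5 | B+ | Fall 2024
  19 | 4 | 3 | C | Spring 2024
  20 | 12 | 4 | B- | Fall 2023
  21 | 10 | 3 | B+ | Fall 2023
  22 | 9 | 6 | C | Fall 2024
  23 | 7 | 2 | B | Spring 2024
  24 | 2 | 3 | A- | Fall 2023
SELECT id, semester FROM enrollments WHERE semester LIKE 'Fall%'

Execution result:
id | semester
1 | Fall 2023
4 | Fall 2023
5 | Fall 2023
6 | Fall 2023
8 | Fall 2023
9 | Fall 2023
10 | Fall 2024
11 | Fall 2023
13 | Fall 2023
14 | Fall 2024
15 | Fall 2023
17 | Fall 2024
18 | Fall 2024
20 | Fall 2023
21 | Fall 2023
22 | Fall 2024
24 | Fall 2023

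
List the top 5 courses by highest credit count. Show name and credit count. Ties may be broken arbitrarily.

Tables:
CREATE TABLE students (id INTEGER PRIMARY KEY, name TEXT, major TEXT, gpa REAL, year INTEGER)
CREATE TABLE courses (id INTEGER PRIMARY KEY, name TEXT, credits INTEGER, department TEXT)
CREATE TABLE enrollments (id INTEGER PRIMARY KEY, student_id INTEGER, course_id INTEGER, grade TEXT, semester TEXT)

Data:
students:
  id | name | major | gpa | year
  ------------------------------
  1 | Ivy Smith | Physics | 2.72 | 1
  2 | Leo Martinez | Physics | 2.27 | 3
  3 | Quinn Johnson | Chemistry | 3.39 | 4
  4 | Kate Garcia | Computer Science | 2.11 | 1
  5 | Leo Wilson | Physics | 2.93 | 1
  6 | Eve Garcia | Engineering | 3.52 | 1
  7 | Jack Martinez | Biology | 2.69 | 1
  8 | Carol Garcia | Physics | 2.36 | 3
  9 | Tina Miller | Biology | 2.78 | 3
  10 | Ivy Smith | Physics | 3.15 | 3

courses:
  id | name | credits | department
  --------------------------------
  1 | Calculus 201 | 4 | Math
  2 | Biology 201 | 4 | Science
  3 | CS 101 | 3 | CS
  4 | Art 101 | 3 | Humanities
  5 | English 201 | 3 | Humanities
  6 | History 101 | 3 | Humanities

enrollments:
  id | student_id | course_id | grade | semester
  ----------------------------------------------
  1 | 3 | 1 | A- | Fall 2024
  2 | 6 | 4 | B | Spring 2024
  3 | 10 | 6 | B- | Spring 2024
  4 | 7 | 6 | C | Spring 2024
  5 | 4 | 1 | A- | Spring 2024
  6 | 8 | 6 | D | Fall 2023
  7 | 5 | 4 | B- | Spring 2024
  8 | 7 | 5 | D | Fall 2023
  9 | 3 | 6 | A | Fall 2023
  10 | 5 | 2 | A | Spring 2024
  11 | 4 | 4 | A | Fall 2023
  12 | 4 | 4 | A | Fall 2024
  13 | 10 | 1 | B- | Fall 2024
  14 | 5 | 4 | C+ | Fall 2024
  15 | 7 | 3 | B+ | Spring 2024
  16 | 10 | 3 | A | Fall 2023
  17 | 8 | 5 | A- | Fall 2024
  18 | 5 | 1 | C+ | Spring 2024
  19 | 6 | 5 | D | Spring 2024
SELECT name, credits FROM courses ORDER BY credits DESC LIMIT 5

Execution result:
name | credits
Calculus 201 | 4
Biology 201 | 4
CS 101 | 3
Art 101 | 3
English 201 | 3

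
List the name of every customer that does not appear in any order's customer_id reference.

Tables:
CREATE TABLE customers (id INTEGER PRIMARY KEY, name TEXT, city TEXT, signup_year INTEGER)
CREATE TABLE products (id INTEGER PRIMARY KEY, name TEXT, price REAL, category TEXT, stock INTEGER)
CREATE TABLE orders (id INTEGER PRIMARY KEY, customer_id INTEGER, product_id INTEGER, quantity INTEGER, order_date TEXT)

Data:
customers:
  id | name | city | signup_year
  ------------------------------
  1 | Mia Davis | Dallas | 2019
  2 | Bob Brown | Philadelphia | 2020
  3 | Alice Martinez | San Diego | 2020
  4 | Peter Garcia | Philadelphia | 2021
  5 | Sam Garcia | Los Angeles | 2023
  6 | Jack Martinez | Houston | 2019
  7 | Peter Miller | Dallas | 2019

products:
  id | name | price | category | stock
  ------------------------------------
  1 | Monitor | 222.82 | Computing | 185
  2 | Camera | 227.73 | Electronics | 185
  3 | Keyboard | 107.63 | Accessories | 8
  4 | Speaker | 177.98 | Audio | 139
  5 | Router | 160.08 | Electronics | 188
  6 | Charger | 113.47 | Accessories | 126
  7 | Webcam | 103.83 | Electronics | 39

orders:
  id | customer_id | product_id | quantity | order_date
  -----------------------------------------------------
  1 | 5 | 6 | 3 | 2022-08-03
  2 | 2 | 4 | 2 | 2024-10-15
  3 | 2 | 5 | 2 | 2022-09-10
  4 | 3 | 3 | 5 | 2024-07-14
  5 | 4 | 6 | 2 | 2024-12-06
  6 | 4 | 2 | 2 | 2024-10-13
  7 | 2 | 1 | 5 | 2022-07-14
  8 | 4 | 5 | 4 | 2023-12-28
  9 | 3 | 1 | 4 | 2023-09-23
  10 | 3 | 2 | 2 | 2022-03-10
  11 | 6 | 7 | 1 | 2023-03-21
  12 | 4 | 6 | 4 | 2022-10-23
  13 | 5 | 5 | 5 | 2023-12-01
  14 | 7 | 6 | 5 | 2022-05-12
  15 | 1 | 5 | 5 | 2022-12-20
SELECT p.name FROM customers p LEFT JOIN orders c ON c.customer_id = p.id WHERE c.id IS NULL

Execution result:
(no rows)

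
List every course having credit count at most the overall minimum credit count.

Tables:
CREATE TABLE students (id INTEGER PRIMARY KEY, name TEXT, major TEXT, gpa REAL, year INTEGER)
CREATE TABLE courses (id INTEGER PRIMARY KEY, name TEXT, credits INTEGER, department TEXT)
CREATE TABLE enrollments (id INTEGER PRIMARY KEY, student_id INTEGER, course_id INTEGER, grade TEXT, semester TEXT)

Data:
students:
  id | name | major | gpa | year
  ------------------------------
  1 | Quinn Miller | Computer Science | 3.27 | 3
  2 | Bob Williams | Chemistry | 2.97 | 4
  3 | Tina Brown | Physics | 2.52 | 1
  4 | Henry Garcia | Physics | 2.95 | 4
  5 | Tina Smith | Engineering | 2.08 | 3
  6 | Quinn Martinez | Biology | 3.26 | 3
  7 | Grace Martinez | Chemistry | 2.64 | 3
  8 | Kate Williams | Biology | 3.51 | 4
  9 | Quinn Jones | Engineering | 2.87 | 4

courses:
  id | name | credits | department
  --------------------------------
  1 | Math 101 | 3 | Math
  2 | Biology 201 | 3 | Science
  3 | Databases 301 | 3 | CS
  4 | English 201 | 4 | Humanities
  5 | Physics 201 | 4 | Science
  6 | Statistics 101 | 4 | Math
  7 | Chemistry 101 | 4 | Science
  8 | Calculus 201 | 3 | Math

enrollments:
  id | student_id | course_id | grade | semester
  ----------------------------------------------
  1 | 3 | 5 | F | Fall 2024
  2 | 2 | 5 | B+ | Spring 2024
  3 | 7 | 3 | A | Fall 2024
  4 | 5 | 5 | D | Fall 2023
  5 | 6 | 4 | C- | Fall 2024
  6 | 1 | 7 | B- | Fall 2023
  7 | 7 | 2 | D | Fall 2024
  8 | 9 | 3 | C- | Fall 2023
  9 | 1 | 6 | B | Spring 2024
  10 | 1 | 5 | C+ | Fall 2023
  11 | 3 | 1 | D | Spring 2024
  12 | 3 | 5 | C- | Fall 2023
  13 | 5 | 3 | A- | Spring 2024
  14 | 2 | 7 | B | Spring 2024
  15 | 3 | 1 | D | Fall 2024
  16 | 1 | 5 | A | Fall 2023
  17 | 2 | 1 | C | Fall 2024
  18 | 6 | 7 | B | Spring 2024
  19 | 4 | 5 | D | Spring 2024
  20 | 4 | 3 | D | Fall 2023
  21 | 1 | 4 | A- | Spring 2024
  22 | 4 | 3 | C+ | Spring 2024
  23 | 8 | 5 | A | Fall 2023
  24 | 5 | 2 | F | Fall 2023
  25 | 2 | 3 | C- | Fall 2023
SELECT name, credits FROM courses WHERE credits <= (SELECT MIN(credits) FROM courses)

Execution result:
name | credits
Math 101 | 3
Biology 201 | 3
Databases 301 | 3
Calculus 201 | 3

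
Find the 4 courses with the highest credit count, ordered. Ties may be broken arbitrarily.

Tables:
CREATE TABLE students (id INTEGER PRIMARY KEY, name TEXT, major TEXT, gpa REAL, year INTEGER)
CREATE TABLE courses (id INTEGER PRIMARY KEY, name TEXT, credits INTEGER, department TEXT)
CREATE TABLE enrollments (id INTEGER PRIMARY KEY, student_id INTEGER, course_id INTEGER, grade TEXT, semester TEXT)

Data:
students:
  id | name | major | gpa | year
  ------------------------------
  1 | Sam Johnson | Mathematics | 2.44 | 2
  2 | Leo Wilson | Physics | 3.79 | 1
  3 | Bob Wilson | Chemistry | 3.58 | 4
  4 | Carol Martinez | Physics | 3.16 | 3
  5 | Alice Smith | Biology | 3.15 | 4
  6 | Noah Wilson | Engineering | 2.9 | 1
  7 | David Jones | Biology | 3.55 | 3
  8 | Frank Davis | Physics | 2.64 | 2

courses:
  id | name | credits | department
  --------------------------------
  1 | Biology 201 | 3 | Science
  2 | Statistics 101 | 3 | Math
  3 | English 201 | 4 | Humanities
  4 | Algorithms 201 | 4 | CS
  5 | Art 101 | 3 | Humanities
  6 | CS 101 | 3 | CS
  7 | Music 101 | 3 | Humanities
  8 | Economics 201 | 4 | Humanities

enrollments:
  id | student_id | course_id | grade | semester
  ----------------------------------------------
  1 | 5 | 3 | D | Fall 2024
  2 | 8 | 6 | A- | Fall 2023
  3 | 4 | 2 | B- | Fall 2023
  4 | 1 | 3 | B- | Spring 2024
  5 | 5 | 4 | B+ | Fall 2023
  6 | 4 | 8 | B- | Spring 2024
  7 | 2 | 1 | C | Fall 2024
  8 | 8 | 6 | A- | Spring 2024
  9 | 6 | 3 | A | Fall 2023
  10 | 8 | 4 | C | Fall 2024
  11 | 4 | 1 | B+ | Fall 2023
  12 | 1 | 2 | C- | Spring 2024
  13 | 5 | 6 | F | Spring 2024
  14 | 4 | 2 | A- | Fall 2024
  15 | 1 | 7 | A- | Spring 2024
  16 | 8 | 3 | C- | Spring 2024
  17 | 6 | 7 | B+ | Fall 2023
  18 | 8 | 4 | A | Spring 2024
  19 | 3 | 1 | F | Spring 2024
SELECT name, credits FROM courses ORDER BY credits DESC LIMIT 4

Execution result:
name | credits
English 201 | 4
Algorithms 201 | 4
Economics 201 | 4
Biology 201 | 3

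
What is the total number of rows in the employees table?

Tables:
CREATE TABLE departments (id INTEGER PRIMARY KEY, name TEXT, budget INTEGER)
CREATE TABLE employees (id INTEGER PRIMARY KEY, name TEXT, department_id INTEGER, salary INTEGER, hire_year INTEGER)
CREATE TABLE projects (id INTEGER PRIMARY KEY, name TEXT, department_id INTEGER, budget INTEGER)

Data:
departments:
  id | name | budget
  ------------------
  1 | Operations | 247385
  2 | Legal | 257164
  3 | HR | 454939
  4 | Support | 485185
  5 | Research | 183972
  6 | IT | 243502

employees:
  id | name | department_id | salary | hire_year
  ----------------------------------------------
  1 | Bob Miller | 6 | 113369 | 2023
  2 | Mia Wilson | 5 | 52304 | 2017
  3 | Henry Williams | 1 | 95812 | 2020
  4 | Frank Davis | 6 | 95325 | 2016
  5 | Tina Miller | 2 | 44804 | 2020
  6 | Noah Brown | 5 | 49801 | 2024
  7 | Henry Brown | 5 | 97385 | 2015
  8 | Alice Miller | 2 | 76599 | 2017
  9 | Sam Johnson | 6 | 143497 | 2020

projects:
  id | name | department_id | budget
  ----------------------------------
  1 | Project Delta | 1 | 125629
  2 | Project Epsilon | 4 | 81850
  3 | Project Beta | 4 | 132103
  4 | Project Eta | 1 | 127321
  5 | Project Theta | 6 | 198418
SELECT COUNT(*) FROM employees

Execution result:
9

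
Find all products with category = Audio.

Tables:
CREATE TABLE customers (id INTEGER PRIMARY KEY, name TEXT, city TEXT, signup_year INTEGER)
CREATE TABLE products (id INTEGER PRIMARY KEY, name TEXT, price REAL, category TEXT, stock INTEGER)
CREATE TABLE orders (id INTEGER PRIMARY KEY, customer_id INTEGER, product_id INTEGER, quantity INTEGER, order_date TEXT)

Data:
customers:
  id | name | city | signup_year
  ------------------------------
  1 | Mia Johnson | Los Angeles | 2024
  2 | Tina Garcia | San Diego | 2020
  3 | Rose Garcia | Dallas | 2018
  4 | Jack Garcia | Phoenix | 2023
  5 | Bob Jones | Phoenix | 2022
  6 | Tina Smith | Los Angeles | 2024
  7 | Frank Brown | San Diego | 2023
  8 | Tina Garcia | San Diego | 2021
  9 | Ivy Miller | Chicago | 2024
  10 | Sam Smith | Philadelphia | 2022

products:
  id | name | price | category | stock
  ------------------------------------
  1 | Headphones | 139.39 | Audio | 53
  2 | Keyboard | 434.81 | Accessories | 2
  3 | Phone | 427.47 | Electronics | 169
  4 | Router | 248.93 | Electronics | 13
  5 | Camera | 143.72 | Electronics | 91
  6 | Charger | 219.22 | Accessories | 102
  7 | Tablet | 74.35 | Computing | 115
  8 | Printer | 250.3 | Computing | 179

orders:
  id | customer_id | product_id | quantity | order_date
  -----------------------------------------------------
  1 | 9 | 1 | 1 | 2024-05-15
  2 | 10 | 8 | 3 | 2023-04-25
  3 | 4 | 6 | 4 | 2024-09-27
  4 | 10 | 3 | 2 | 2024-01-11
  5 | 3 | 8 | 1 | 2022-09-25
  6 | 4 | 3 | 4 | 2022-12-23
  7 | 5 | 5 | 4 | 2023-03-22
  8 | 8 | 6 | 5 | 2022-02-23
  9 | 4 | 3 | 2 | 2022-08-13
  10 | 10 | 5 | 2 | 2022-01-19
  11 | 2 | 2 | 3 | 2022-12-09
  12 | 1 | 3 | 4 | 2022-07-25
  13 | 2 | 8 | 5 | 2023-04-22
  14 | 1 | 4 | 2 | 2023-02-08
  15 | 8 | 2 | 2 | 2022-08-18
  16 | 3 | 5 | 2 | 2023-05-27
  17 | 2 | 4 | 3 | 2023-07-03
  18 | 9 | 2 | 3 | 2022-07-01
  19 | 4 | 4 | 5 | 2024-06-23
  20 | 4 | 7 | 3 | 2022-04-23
SELECT name, category FROM products WHERE category = 'Audio'

Execution result:
name | category
Headphones | Audio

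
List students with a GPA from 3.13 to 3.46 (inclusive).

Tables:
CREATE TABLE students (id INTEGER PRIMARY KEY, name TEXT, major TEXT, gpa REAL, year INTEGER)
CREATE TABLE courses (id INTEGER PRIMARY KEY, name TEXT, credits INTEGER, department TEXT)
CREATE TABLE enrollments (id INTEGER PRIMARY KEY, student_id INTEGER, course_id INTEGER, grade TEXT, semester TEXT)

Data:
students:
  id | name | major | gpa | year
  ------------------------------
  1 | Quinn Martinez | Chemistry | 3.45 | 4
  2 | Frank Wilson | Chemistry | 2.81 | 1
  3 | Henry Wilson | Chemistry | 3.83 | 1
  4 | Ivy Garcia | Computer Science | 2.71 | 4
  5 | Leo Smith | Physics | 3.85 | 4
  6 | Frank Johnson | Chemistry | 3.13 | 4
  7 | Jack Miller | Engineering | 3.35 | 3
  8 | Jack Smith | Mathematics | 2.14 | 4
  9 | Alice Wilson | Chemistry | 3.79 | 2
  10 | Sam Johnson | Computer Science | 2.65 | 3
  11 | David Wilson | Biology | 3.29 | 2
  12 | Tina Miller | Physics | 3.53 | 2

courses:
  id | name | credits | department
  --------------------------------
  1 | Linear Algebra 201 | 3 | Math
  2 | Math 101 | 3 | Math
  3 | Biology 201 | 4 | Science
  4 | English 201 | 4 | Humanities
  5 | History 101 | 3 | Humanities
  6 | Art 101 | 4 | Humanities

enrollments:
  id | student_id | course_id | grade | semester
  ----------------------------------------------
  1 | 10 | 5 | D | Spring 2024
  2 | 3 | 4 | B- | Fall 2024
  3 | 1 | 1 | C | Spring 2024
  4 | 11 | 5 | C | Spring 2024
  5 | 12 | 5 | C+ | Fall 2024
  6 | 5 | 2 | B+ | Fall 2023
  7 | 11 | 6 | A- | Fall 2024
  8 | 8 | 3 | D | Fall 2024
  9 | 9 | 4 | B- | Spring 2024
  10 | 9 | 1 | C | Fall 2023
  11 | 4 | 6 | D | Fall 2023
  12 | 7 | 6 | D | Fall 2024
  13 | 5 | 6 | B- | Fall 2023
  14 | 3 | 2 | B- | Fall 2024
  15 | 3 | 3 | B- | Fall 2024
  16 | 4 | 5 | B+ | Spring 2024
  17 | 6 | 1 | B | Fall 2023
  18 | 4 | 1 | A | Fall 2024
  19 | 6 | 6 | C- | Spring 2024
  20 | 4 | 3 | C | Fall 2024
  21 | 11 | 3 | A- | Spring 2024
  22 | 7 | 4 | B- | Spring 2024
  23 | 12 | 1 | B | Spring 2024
SELECT name, gpa FROM students WHERE gpa BETWEEN 3.13 AND 3.46

Execution result:
name | gpa
Quinn Martinez | 3.45
Frank Johnson | 3.13
Jack Miller | 3.35
David Wilson | 3.29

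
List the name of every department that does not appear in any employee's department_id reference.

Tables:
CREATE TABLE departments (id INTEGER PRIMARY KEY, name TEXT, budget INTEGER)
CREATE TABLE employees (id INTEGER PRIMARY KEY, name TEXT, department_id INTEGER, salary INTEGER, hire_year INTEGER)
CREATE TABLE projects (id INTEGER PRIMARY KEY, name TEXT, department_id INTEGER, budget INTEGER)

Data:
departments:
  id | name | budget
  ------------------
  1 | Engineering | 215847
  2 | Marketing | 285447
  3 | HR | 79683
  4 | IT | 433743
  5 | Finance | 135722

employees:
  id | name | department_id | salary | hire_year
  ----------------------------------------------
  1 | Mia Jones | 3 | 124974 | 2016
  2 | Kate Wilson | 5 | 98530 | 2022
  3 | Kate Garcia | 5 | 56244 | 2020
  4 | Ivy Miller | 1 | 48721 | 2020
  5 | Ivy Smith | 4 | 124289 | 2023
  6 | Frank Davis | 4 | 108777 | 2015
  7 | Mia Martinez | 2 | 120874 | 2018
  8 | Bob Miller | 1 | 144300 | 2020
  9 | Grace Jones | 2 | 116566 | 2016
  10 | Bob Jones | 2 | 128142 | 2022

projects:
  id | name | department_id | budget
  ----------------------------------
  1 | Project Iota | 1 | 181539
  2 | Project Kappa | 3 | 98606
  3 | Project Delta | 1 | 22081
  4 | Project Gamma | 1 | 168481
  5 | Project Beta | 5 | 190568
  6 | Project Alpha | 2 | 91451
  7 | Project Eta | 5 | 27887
SELECT p.name FROM departments p LEFT JOIN employees c ON c.department_id = p.id WHERE c.id IS NULL

Execution result:
(no rows)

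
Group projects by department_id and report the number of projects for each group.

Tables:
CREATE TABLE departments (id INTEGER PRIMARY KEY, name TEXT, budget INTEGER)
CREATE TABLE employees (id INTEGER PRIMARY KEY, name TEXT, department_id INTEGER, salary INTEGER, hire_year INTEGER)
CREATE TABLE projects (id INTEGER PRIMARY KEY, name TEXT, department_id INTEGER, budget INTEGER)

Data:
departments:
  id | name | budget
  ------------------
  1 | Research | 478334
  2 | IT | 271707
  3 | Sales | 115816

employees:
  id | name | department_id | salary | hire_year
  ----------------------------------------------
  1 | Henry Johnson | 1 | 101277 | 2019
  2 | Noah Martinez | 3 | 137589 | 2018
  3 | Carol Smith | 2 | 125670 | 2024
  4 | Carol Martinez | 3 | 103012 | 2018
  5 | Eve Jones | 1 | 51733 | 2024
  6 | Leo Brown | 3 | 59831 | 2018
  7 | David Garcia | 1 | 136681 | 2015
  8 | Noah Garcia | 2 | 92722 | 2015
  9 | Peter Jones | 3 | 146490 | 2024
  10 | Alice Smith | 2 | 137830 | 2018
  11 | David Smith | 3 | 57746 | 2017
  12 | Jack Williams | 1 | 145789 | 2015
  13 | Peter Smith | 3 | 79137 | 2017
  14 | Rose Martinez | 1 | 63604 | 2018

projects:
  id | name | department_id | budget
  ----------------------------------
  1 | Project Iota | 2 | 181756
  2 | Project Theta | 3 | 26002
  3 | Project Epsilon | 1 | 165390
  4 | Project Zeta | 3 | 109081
SELECT department_id, COUNT(*) AS n FROM projects GROUP BY department_id

Execution result:
department_id | n
1 | 1
2 | 1
3 | 2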